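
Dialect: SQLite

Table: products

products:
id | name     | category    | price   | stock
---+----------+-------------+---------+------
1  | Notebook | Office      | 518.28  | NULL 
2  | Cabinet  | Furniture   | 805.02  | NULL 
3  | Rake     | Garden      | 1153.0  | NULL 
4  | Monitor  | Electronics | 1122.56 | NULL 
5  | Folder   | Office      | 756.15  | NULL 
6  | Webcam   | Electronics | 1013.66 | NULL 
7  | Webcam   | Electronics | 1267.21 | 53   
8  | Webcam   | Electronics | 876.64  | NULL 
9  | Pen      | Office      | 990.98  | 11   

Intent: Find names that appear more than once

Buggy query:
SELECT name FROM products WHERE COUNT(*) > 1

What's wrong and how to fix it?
Bug: COUNT(*) is an aggregate and cannot be used in WHERE

Fix: GROUP BY name, then filter groups with HAVING COUNT(*) > 1

Corrected query:
SELECT name FROM products GROUP BY name HAVING COUNT(*) > 1

Result:
name  
------
Webcam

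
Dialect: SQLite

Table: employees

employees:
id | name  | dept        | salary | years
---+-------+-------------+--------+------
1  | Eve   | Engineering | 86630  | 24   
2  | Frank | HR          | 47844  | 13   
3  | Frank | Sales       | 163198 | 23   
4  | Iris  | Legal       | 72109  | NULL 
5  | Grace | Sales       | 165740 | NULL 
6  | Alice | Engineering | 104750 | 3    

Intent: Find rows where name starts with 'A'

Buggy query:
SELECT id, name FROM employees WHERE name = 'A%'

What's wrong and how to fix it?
Bug: '=' compares the literal string including the % character; pattern matching needs LIKE

Fix: Use LIKE for wildcard pattern matching

Corrected query:
SELECT id, name FROM employees WHERE name LIKE 'A%'

Result:
id | name 
---+------
6  | Alice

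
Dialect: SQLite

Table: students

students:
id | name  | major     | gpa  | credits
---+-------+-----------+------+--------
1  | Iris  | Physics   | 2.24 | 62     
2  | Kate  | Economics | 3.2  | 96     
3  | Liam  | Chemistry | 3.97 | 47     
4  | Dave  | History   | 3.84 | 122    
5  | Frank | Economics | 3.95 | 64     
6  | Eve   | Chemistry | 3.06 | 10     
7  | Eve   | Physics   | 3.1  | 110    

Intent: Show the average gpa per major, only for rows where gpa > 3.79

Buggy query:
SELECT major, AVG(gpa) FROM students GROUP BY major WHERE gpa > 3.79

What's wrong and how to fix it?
Bug: WHERE cannot follow GROUP BY

Fix: Move the WHERE clause before GROUP BY

Corrected query:
SELECT major, AVG(gpa) FROM students WHERE gpa > 3.79 GROUP BY major

Result:
major     | AVG(gpa)
----------+---------
Chemistry | 3.97    
Economics | 3.95    
History   | 3.84    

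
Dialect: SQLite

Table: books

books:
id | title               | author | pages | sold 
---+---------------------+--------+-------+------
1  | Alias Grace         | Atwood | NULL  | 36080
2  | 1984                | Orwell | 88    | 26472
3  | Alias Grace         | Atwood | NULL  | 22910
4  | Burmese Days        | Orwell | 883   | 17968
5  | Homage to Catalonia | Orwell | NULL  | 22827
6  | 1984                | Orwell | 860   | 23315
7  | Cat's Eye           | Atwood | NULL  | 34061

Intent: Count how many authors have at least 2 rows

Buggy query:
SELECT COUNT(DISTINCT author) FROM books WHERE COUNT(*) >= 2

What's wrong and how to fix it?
Bug: WHERE filters individual rows, not groups, so a group-level COUNT is invalid there

Fix: Use a subquery that GROUPs and filters with HAVING, then count its rows

Corrected query:
SELECT COUNT(*) FROM (SELECT author FROM books GROUP BY author HAVING COUNT(*) >= 2)

Result:
COUNT(*)
--------
2       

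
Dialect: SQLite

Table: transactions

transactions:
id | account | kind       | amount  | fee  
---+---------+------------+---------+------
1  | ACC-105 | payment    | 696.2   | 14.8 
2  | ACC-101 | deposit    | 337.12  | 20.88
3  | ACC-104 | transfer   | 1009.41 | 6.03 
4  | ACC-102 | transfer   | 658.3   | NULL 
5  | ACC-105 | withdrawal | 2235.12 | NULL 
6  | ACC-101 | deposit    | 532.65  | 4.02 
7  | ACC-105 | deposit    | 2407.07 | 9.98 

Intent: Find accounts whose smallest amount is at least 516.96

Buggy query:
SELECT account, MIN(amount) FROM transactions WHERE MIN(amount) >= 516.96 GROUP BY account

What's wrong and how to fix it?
Bug: MIN() in WHERE is a misuse of aggregate

Fix: Replace WHERE with HAVING after the GROUP BY

Corrected query:
SELECT account, MIN(amount) FROM transactions GROUP BY account HAVING MIN(amount) >= 516.96

Result:
account | MIN(amount)
--------+------------
ACC-102 | 658.3      
ACC-104 | 1009.41    
ACC-105 | 696.2      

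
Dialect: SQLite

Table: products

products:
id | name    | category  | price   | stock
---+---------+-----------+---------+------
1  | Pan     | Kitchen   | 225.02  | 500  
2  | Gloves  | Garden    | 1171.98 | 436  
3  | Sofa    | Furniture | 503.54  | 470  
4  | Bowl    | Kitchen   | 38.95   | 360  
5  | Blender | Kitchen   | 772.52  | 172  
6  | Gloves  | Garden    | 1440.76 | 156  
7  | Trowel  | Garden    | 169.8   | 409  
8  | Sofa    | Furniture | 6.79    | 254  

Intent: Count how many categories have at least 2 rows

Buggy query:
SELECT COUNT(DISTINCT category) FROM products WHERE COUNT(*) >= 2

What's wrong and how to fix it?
Bug: COUNT(*) cannot appear in WHERE; the per-group count doesn't exist yet

Fix: Group first with HAVING COUNT(*) >= 2, then COUNT the resulting groups

Corrected query:
SELECT COUNT(*) FROM (SELECT category FROM products GROUP BY category HAVING COUNT(*) >= 2)

Result:
COUNT(*)
--------
3       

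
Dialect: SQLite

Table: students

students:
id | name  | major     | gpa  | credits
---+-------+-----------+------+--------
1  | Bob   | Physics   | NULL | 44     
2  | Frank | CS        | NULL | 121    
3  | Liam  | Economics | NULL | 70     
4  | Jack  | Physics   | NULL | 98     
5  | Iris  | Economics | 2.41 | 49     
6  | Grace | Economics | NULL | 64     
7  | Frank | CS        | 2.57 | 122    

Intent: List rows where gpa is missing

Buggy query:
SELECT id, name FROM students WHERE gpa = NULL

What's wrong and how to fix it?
Bug: '= NULL' is always unknown in SQL three-valued logic, so no rows match

Fix: Replace '= NULL' with 'IS NULL'

Corrected query:
SELECT id, name FROM students WHERE gpa IS NULL

Result:
id | name 
---+------
1  | Bob  
2  | Frank
3  | Liam 
4  | Jack 
6  | Grace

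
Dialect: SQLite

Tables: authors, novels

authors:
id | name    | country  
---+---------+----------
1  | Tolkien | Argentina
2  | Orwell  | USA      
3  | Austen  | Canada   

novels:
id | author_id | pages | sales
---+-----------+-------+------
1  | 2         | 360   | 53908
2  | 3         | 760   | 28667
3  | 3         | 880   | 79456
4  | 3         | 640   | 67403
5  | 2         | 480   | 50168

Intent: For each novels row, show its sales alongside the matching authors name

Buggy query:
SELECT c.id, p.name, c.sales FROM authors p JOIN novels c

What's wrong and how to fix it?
Bug: Missing join condition: each novels row is matched to all authors rows instead of just its own

Fix: Add ON c.author_id = p.id to the JOIN

Corrected query:
SELECT c.id, p.name, c.sales FROM authors p JOIN novels c ON c.author_id = p.id

Result:
id | name   | sales
---+--------+------
1  | Orwell | 53908
2  | Austen | 28667
3  | Austen | 79456
4  | Austen | 67403
5  | Orwell | 50168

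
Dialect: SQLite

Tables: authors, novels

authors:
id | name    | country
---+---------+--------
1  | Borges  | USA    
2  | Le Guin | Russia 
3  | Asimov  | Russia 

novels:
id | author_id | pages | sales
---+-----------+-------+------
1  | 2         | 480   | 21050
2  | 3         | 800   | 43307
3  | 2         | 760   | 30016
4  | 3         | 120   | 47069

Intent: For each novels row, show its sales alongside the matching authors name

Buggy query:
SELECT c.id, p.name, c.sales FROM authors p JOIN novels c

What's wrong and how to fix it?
Bug: Missing join condition: each novels row is matched to all authors rows instead of just its own

Fix: Add ON c.author_id = p.id to the JOIN

Corrected query:
SELECT c.id, p.name, c.sales FROM authors p JOIN novels c ON c.author_id = p.id

Result:
id | name    | sales
---+---------+------
1  | Le Guin | 21050
2  | Asimov  | 43307
3  | Le Guin | 30016
4  | Asimov  | 47069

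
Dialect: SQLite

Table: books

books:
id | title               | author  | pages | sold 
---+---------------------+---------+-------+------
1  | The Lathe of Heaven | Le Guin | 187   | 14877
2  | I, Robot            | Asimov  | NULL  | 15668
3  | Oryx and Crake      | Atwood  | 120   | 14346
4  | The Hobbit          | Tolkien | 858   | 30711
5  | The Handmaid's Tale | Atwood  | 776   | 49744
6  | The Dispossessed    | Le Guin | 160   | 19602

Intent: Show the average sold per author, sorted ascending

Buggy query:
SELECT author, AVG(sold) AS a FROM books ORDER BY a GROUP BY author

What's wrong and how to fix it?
Bug: ORDER BY appears before GROUP BY; SQL clause order requires GROUP BY first

Fix: Reorder: SELECT … FROM … GROUP BY … ORDER BY …

Corrected query:
SELECT author, AVG(sold) AS a FROM books GROUP BY author ORDER BY a

Result:
author  | a      
--------+--------
Asimov  | 15668  
Le Guin | 17239.5
Tolkien | 30711  
Atwood  | 32045  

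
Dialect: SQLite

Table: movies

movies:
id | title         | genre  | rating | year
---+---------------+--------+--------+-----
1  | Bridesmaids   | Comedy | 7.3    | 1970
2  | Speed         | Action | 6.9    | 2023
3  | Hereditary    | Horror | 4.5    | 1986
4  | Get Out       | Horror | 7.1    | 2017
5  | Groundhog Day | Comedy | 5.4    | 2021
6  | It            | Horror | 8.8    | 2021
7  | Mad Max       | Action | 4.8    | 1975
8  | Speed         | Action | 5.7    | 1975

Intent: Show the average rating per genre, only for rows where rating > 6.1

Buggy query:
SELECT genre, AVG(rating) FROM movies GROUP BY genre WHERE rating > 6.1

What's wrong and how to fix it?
Bug: WHERE cannot follow GROUP BY

Fix: Move the WHERE clause before GROUP BY

Corrected query:
SELECT genre, AVG(rating) FROM movies WHERE rating > 6.1 GROUP BY genre

Result:
genre  | AVG(rating)
-------+------------
Action | 6.9        
Comedy | 7.3        
Horror | 7.95       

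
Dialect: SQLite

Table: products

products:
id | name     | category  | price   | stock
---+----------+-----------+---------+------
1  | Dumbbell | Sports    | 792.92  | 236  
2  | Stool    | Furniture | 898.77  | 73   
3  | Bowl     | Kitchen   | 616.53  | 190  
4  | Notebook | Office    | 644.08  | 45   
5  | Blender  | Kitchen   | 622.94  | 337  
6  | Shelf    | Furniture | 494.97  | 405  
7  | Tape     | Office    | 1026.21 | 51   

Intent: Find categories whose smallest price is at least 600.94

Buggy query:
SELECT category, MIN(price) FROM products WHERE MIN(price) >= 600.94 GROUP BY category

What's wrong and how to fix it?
Bug: MIN() in WHERE is a misuse of aggregate

Fix: Replace WHERE with HAVING after the GROUP BY

Corrected query:
SELECT category, MIN(price) FROM products GROUP BY category HAVING MIN(price) >= 600.94

Result:
category | MIN(price)
---------+-----------
Kitchen  | 616.53    
Office   | 644.08    
Sports   | 792.92    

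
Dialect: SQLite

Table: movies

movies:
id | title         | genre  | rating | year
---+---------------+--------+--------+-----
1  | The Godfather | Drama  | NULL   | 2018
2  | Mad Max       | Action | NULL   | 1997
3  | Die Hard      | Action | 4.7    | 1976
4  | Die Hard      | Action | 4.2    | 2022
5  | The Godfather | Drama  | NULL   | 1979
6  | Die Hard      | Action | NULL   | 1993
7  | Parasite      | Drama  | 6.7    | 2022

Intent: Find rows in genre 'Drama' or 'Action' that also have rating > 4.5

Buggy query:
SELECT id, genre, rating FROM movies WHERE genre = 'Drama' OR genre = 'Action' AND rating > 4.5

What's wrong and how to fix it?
Bug: AND binds tighter than OR, so this parses as genre = 'Drama' OR (genre = 'Action' AND rating > 4.5)

Fix: Add parentheses around the OR so the AND applies to both alternatives

Corrected query:
SELECT id, genre, rating FROM movies WHERE (genre = 'Drama' OR genre = 'Action') AND rating > 4.5

Result:
id | genre  | rating
---+--------+-------
3  | Action | 4.7   
7  | Drama  | 6.7   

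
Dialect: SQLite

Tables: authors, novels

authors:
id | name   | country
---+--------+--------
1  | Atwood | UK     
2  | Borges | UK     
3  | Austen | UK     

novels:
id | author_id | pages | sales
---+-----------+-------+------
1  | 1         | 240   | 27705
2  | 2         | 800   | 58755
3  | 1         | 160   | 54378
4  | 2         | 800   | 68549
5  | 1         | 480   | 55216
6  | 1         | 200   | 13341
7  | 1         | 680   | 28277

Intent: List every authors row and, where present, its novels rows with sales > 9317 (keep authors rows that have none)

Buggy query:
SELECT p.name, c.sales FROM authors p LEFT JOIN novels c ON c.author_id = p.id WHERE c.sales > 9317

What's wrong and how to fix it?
Bug: A WHERE condition on the right-hand table after LEFT JOIN drops unmatched parents

Fix: Move the right-table condition into the ON clause so unmatched parents are kept

Corrected query:
SELECT p.name, c.sales FROM authors p LEFT JOIN novels c ON c.author_id = p.id AND c.sales > 9317

Result:
name   | sales
-------+------
Atwood | 13341
Atwood | 27705
Atwood | 28277
Atwood | 54378
Atwood | 55216
Borges | 58755
Borges | 68549
Austen | NULL 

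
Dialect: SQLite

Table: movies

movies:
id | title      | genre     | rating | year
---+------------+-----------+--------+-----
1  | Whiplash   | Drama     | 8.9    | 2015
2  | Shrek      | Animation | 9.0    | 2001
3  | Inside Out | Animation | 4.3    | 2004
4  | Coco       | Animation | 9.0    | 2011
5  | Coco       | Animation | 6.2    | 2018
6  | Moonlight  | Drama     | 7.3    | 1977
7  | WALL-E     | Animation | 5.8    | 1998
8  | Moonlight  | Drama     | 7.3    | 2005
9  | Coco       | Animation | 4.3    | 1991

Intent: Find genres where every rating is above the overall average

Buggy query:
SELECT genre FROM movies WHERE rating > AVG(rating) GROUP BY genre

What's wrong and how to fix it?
Bug: AVG() is an aggregate; it can't sit directly in WHERE

Fix: Use a subquery for AVG and a HAVING MIN(...) filter so the condition holds for every row in the group

Corrected query:
SELECT genre FROM movies GROUP BY genre HAVING MIN(rating) > (SELECT AVG(rating) FROM movies)

Result:
genre
-----
Drama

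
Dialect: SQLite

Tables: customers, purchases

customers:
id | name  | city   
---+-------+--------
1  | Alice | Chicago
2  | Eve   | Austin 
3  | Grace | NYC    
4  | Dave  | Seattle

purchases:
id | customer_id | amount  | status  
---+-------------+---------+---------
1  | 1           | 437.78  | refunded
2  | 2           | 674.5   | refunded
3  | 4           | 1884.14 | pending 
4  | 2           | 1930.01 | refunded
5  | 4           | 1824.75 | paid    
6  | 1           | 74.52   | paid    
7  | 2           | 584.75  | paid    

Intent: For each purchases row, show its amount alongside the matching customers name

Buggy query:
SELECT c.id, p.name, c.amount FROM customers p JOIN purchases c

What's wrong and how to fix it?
Bug: Missing join condition: each purchases row is matched to all customers rows instead of just its own

Fix: Add ON c.customer_id = p.id to the JOIN

Corrected query:
SELECT c.id, p.name, c.amount FROM customers p JOIN purchases c ON c.customer_id = p.id

Result:
id | name  | amount 
---+-------+--------
1  | Alice | 437.78 
2  | Eve   | 674.5  
3  | Dave  | 1884.14
4  | Eve   | 1930.01
5  | Dave  | 1824.75
6  | Alice | 74.52  
7  | Eve   | 584.75 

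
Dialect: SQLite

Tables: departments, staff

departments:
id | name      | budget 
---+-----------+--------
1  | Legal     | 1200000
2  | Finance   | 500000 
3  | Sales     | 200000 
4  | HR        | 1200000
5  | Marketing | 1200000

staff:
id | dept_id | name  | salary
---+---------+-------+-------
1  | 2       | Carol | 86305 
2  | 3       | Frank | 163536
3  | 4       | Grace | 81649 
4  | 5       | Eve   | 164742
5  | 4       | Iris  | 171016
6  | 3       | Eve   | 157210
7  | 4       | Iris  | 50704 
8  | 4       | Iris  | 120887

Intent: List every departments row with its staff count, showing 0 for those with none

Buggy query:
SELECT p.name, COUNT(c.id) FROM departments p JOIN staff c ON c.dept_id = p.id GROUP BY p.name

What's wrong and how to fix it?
Bug: INNER JOIN drops departments rows that have no matching staff rows

Fix: Use LEFT JOIN so parents without children still appear (COUNT(c.id) gives 0)

Corrected query:
SELECT p.name, COUNT(c.id) FROM departments p LEFT JOIN staff c ON c.dept_id = p.id GROUP BY p.name

Result:
name      | COUNT(c.id)
----------+------------
Finance   | 1          
HR        | 4          
Legal     | 0          
Marketing | 1          
Sales     | 2          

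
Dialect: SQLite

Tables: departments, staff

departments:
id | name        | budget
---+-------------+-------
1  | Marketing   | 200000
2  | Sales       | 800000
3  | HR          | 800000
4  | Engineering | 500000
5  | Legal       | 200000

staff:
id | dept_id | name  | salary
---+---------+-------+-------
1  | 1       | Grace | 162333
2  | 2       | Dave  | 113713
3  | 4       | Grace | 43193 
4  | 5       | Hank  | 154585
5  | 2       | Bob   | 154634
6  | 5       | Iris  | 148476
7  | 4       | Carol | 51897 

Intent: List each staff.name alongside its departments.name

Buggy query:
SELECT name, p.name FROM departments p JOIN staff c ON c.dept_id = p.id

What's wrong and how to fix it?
Bug: Both tables have a 'name' column; the unqualified reference is ambiguous

Fix: Prefix ambiguous columns with the table alias

Corrected query:
SELECT c.name, p.name FROM departments p JOIN staff c ON c.dept_id = p.id

Result:
name  | name       
------+------------
Grace | Marketing  
Dave  | Sales      
Grace | Engineering
Hank  | Legal      
Bob   | Sales      
Iris  | Legal      
Carol | Engineering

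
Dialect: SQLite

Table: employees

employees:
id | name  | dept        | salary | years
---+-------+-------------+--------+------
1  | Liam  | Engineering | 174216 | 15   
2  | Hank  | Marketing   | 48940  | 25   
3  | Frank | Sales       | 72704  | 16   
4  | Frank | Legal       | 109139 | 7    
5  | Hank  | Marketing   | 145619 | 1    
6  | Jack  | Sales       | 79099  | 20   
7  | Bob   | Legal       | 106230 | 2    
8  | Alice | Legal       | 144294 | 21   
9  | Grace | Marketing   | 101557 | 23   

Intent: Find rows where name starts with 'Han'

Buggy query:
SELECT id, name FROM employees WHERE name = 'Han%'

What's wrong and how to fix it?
Bug: Wildcards only work with LIKE; '=' treats '%' as a literal character

Fix: Use LIKE for wildcard pattern matching

Corrected query:
SELECT id, name FROM employees WHERE name LIKE 'Han%'

Result:
id | name
---+-----
2  | Hank
5  | Hank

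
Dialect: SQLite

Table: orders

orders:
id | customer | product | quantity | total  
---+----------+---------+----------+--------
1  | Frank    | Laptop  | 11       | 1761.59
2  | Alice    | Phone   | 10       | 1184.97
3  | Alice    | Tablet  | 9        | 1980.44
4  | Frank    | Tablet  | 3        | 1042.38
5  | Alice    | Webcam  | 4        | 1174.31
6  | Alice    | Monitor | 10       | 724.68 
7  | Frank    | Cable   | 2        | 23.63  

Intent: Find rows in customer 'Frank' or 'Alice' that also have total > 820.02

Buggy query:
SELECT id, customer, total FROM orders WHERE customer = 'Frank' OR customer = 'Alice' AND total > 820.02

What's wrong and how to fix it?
Bug: Without parentheses, AND is evaluated before OR, so the total filter only applies to the 'Alice' branch

Fix: Group the OR with parentheses (or use IN), then AND the threshold

Corrected query:
SELECT id, customer, total FROM orders WHERE (customer = 'Frank' OR customer = 'Alice') AND total > 820.02

Result:
id | customer | total  
---+----------+--------
1  | Frank    | 1761.59
2  | Alice    | 1184.97
3  | Alice    | 1980.44
4  | Frank    | 1042.38
5  | Alice    | 1174.31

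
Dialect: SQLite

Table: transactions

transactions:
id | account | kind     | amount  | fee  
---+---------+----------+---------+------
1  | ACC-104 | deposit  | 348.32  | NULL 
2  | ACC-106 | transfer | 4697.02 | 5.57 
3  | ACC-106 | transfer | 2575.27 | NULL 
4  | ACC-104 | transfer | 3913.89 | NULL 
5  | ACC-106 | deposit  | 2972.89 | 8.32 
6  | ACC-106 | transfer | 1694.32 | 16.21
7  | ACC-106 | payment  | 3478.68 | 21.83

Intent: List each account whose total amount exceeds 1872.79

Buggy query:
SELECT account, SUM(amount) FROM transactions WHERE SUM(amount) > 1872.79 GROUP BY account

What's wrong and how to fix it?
Bug: SUM(amount) is an aggregate, but WHERE filters rows before aggregation

Fix: Use HAVING (which filters groups after aggregation) instead of WHERE

Corrected query:
SELECT account, SUM(amount) FROM transactions GROUP BY account HAVING SUM(amount) > 1872.79

Result:
account | SUM(amount)
--------+------------
ACC-104 | 4262.21    
ACC-106 | 15418.18   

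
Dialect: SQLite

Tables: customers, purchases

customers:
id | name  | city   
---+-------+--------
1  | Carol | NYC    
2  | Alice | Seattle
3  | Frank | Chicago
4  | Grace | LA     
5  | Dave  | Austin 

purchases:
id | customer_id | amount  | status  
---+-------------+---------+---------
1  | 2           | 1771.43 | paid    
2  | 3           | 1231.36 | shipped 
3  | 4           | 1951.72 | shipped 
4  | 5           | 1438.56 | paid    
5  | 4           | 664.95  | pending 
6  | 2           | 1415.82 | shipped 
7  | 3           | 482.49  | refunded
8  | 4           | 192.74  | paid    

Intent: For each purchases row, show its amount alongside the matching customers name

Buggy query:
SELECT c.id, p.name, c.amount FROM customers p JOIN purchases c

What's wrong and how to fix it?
Bug: Missing join condition: each purchases row is matched to all customers rows instead of just its own

Fix: Specify the join condition linking the foreign key to the parent id

Corrected query:
SELECT c.id, p.name, c.amount FROM customers p JOIN purchases c ON c.customer_id = p.id

Result:
id | name  | amount 
---+-------+--------
1  | Alice | 1771.43
2  | Frank | 1231.36
3  | Grace | 1951.72
4  | Dave  | 1438.56
5  | Grace | 664.95 
6  | Alice | 1415.82
7  | Frank | 482.49 
8  | Grace | 192.74 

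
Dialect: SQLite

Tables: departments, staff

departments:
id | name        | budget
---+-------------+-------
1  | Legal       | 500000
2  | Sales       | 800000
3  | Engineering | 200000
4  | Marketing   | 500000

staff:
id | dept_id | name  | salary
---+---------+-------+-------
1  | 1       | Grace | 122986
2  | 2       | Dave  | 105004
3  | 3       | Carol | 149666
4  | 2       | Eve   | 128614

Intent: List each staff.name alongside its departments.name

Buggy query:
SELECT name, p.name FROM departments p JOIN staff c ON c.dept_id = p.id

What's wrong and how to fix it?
Bug: Both tables have a 'name' column; the unqualified reference is ambiguous

Fix: Qualify the column with its table alias (c.name)

Corrected query:
SELECT c.name, p.name FROM departments p JOIN staff c ON c.dept_id = p.id

Result:
name  | name       
------+------------
Grace | Legal      
Dave  | Sales      
Carol | Engineering
Eve   | Sales      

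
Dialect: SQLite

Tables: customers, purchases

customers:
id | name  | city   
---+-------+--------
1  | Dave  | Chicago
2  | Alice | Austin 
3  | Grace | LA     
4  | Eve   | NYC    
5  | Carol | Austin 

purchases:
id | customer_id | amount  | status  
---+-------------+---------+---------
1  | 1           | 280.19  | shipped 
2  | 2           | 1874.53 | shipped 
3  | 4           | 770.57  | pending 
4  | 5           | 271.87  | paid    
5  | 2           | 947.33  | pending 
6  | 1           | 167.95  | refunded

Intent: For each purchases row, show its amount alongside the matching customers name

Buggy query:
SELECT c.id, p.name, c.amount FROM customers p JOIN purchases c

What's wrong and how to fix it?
Bug: Missing join condition: each purchases row is matched to all customers rows instead of just its own

Fix: Add ON c.customer_id = p.id to the JOIN

Corrected query:
SELECT c.id, p.name, c.amount FROM customers p JOIN purchases c ON c.customer_id = p.id

Result:
id | name  | amount 
---+-------+--------
1  | Dave  | 280.19 
2  | Alice | 1874.53
3  | Eve   | 770.57 
4  | Carol | 271.87 
5  | Alice | 947.33 
6  | Dave  | 167.95 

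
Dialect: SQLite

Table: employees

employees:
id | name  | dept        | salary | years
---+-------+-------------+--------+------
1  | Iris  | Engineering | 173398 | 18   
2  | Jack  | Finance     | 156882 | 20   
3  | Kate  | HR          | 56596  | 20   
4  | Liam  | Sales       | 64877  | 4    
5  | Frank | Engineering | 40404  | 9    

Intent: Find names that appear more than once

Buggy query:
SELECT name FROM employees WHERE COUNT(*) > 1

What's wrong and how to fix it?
Bug: COUNT(*) is an aggregate and cannot be used in WHERE

Fix: GROUP BY name, then filter groups with HAVING COUNT(*) > 1

Corrected query:
SELECT name FROM employees GROUP BY name HAVING COUNT(*) > 1

Result:
(no rows)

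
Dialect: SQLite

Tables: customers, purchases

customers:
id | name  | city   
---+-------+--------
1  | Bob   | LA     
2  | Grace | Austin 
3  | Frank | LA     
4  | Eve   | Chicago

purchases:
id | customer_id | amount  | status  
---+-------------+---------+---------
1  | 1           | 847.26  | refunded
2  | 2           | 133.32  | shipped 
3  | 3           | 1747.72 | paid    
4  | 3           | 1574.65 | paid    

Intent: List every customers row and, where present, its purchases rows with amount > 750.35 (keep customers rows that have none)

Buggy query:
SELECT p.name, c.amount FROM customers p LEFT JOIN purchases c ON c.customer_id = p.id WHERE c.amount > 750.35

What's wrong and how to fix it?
Bug: A WHERE condition on the right-hand table after LEFT JOIN drops unmatched parents

Fix: Move the right-table condition into the ON clause so unmatched parents are kept

Corrected query:
SELECT p.name, c.amount FROM customers p LEFT JOIN purchases c ON c.customer_id = p.id AND c.amount > 750.35

Result:
name  | amount 
------+--------
Bob   | 847.26 
Grace | NULL   
Frank | 1574.65
Frank | 1747.72
Eve   | NULL   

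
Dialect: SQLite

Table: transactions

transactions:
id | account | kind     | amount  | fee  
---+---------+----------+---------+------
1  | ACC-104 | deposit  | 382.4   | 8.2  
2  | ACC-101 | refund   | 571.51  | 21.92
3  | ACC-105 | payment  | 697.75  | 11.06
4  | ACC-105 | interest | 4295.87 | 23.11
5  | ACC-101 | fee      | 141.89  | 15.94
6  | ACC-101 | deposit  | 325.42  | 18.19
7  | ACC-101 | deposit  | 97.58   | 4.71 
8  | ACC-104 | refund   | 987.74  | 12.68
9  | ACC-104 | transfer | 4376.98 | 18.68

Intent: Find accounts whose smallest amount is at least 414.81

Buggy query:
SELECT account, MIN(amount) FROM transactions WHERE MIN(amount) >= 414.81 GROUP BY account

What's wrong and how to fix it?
Bug: MIN() in WHERE is a misuse of aggregate

Fix: Replace WHERE with HAVING after the GROUP BY

Corrected query:
SELECT account, MIN(amount) FROM transactions GROUP BY account HAVING MIN(amount) >= 414.81

Result:
account | MIN(amount)
--------+------------
ACC-105 | 697.75     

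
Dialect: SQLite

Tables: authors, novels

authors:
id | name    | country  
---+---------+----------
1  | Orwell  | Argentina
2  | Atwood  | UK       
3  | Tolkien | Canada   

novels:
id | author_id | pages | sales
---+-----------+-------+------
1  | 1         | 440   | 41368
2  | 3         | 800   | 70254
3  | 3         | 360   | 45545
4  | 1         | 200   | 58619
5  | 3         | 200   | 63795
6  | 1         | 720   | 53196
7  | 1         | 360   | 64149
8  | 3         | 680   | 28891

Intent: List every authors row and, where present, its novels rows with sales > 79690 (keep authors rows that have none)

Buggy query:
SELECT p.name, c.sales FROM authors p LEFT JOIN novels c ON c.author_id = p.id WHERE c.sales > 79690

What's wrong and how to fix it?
Bug: Filtering c.sales in WHERE discards the NULL rows produced by LEFT JOIN, turning it into an inner join

Fix: Move the right-table condition into the ON clause so unmatched parents are kept

Corrected query:
SELECT p.name, c.sales FROM authors p LEFT JOIN novels c ON c.author_id = p.id AND c.sales > 79690

Result:
name    | sales
--------+------
Orwell  | NULL 
Atwood  | NULL 
Tolkien | NULL 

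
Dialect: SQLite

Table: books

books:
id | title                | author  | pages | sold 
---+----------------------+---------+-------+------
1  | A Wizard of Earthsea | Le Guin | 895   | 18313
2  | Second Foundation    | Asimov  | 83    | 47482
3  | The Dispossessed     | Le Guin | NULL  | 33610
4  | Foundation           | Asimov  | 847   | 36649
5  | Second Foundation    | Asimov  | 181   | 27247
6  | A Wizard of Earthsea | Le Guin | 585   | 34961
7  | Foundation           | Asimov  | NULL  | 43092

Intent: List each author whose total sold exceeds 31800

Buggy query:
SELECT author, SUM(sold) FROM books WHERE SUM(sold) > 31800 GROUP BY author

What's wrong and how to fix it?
Bug: WHERE runs before GROUP BY, so aggregates aren't available there

Fix: Move the aggregate condition to a HAVING clause

Corrected query:
SELECT author, SUM(sold) FROM books GROUP BY author HAVING SUM(sold) > 31800

Result:
author  | SUM(sold)
--------+----------
Asimov  | 154470   
Le Guin | 86884    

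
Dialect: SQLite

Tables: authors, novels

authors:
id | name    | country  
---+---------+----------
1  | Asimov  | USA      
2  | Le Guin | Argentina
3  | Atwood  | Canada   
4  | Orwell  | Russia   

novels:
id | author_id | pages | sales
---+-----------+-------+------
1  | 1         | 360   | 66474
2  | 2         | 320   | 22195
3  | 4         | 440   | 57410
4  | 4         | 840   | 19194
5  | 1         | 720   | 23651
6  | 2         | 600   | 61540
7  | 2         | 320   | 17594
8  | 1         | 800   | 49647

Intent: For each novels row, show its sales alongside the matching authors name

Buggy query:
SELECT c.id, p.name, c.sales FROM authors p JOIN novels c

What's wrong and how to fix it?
Bug: JOIN with no ON clause produces a cartesian product; every novels row pairs with every authors row

Fix: Specify the join condition linking the foreign key to the parent id

Corrected query:
SELECT c.id, p.name, c.sales FROM authors p JOIN novels c ON c.author_id = p.id

Result:
id | name    | sales
---+---------+------
1  | Asimov  | 66474
2  | Le Guin | 22195
3  | Orwell  | 57410
4  | Orwell  | 19194
5  | Asimov  | 23651
6  | Le Guin | 61540
7  | Le Guin | 17594
8  | Asimov  | 49647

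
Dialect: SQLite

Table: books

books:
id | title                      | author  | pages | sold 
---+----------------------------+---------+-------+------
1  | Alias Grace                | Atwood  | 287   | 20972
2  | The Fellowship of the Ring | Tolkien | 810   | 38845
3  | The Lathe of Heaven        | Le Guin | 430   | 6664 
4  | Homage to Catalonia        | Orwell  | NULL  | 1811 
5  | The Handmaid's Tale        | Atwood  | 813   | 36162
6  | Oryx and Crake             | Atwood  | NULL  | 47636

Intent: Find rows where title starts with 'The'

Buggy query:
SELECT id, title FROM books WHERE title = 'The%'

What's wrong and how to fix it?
Bug: '=' compares the literal string including the % character; pattern matching needs LIKE

Fix: Use LIKE for wildcard pattern matching

Corrected query:
SELECT id, title FROM books WHERE title LIKE 'The%'

Result:
id | title                     
---+---------------------------
2  | The Fellowship of the Ring
3  | The Lathe of Heaven       
5  | The Handmaid's Tale       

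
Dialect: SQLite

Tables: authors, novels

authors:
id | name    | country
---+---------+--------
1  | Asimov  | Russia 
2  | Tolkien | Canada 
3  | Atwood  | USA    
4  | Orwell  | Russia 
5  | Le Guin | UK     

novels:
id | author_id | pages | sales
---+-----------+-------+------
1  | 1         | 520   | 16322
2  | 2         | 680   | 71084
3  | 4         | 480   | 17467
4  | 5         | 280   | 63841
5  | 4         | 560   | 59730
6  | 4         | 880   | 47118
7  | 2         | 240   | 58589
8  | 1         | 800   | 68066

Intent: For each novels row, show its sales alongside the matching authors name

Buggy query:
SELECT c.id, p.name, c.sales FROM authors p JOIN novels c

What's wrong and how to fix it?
Bug: Missing join condition: each novels row is matched to all authors rows instead of just its own

Fix: Add ON c.author_id = p.id to the JOIN

Corrected query:
SELECT c.id, p.name, c.sales FROM authors p JOIN novels c ON c.author_id = p.id

Result:
id | name    | sales
---+---------+------
1  | Asimov  | 16322
2  | Tolkien | 71084
3  | Orwell  | 17467
4  | Le Guin | 63841
5  | Orwell  | 59730
6  | Orwell  | 47118
7  | Tolkien | 58589
8  | Asimov  | 68066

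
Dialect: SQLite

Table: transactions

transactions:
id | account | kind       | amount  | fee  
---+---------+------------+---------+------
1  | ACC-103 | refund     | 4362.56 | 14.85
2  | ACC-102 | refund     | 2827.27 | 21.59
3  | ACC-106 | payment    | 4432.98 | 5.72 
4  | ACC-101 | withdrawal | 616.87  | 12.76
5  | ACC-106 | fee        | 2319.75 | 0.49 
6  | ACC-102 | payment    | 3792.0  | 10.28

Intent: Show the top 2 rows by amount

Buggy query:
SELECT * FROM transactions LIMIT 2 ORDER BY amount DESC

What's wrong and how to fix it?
Bug: ORDER BY cannot follow LIMIT; LIMIT is the final clause

Fix: Swap the clauses: ORDER BY first, then LIMIT

Corrected query:
SELECT * FROM transactions ORDER BY amount DESC LIMIT 2

Result:
id | account | kind    | amount  | fee  
---+---------+---------+---------+------
3  | ACC-106 | payment | 4432.98 | 5.72 
1  | ACC-103 | refund  | 4362.56 | 14.85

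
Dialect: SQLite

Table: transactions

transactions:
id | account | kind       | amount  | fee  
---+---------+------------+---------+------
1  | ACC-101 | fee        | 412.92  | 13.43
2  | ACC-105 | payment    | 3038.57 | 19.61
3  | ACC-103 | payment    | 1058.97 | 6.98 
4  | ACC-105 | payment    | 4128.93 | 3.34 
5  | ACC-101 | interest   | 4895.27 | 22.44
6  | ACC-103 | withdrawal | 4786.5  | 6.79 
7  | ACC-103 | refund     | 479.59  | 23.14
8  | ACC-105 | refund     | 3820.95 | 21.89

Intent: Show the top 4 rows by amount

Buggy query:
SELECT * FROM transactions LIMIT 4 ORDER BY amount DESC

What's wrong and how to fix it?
Bug: LIMIT must come after ORDER BY

Fix: Sort with ORDER BY, then apply LIMIT

Corrected query:
SELECT * FROM transactions ORDER BY amount DESC LIMIT 4

Result:
id | account | kind       | amount  | fee  
---+---------+------------+---------+------
5  | ACC-101 | interest   | 4895.27 | 22.44
6  | ACC-103 | withdrawal | 4786.5  | 6.79 
4  | ACC-105 | payment    | 4128.93 | 3.34 
8  | ACC-105 | refund     | 3820.95 | 21.89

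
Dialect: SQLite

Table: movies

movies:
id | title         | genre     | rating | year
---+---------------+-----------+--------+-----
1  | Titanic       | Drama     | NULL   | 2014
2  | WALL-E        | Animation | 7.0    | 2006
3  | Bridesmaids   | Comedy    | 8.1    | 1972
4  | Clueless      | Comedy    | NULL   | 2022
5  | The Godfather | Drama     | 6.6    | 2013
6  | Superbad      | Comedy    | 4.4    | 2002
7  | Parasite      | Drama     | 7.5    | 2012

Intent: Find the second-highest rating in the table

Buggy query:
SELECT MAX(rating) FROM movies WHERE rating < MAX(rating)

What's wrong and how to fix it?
Bug: The inner MAX is an aggregate inside WHERE, which is not allowed

Fix: Put the inner MAX in a scalar subquery

Corrected query:
SELECT MAX(rating) FROM movies WHERE rating < (SELECT MAX(rating) FROM movies)

Result:
MAX(rating)
-----------
7.5        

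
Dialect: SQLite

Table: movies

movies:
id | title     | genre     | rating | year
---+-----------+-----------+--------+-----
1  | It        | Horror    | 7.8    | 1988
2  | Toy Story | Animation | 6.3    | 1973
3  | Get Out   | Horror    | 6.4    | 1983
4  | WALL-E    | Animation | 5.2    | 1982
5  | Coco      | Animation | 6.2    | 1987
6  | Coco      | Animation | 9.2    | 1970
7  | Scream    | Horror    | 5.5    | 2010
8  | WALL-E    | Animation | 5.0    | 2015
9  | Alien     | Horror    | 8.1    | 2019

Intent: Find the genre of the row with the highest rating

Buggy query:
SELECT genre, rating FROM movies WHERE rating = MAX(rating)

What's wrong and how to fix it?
Bug: WHERE is evaluated per row; an aggregate over the whole table isn't defined there

Fix: Use a subquery: WHERE rating = (SELECT MAX(rating) FROM movies)

Corrected query:
SELECT genre, rating FROM movies WHERE rating = (SELECT MAX(rating) FROM movies)

Result:
genre     | rating
----------+-------
Animation | 9.2   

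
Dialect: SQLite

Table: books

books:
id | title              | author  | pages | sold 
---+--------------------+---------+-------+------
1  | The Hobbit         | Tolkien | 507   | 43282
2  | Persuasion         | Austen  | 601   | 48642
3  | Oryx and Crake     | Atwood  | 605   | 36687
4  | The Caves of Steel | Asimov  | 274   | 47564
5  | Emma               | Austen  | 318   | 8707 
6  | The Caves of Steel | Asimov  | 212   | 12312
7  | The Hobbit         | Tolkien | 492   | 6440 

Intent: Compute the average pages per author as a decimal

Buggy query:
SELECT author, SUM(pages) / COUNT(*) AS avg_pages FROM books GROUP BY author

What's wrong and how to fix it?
Bug: Both operands are integers, so '/' performs integer division and truncates

Fix: Cast one side to REAL so the division keeps the fractional part

Corrected query:
SELECT author, SUM(pages) * 1.0 / COUNT(*) AS avg_pages FROM books GROUP BY author

Result:
author  | avg_pages
--------+----------
Asimov  | 243      
Atwood  | 605      
Austen  | 459.5    
Tolkien | 499.5    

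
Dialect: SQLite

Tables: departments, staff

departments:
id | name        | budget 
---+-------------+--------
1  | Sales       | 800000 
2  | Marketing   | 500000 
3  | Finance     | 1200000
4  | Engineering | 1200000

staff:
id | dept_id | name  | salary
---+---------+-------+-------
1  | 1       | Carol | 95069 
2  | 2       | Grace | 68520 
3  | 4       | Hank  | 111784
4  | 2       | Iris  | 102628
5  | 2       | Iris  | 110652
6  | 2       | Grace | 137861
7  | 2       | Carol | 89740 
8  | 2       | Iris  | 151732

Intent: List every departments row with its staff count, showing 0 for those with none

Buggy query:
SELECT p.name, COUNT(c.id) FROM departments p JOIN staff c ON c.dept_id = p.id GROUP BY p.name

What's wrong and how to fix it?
Bug: An inner join excludes parents with zero children

Fix: Switch to LEFT JOIN to retain unmatched parent rows

Corrected query:
SELECT p.name, COUNT(c.id) FROM departments p LEFT JOIN staff c ON c.dept_id = p.id GROUP BY p.name

Result:
name        | COUNT(c.id)
------------+------------
Engineering | 1          
Finance     | 0          
Marketing   | 6          
Sales       | 1          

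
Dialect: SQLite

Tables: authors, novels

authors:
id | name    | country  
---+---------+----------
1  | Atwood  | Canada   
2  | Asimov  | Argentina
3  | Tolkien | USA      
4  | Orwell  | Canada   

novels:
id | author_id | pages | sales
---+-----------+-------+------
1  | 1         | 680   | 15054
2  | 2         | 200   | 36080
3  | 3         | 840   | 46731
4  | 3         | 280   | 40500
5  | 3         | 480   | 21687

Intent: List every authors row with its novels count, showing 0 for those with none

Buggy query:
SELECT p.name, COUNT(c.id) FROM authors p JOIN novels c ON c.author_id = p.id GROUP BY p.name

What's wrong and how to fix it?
Bug: INNER JOIN drops authors rows that have no matching novels rows

Fix: Use LEFT JOIN so parents without children still appear (COUNT(c.id) gives 0)

Corrected query:
SELECT p.name, COUNT(c.id) FROM authors p LEFT JOIN novels c ON c.author_id = p.id GROUP BY p.name

Result:
name    | COUNT(c.id)
--------+------------
Asimov  | 1          
Atwood  | 1          
Orwell  | 0          
Tolkien | 3          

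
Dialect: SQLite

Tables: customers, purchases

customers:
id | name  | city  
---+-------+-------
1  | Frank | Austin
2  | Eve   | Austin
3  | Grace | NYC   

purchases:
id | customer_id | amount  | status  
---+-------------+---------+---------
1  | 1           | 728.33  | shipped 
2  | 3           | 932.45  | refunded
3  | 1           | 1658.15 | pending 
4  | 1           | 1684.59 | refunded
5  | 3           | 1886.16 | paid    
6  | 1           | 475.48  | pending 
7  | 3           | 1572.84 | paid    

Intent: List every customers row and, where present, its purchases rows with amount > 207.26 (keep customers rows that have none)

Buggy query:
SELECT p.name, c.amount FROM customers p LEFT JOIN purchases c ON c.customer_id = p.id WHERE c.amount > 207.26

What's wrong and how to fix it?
Bug: Filtering c.amount in WHERE discards the NULL rows produced by LEFT JOIN, turning it into an inner join

Fix: Move the right-table condition into the ON clause so unmatched parents are kept

Corrected query:
SELECT p.name, c.amount FROM customers p LEFT JOIN purchases c ON c.customer_id = p.id AND c.amount > 207.26

Result:
name  | amount 
------+--------
Frank | 475.48 
Frank | 728.33 
Frank | 1658.15
Frank | 1684.59
Eve   | NULL   
Grace | 932.45 
Grace | 1572.84
Grace | 1886.16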